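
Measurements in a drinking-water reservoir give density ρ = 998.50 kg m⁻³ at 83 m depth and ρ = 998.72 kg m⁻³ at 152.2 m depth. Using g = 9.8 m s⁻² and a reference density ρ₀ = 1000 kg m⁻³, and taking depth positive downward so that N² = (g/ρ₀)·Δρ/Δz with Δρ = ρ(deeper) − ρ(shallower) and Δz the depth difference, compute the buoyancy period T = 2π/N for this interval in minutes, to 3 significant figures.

18.8 min

Δρ = 998.72 − 998.50 = 0.22 kg m⁻³ over Δz = 152.2 − 83 = 69.2 m.
N² = (9.8/1000) × (0.22/69.2) = 3.1156 × 10⁻⁵ s⁻².
N = √(3.1156 × 10⁻⁵) = 5.5818 × 10⁻³ rad s⁻¹, so T = 2π/N = 1.1257 × 10³ s = 18.762 min ≈ 18.8 min.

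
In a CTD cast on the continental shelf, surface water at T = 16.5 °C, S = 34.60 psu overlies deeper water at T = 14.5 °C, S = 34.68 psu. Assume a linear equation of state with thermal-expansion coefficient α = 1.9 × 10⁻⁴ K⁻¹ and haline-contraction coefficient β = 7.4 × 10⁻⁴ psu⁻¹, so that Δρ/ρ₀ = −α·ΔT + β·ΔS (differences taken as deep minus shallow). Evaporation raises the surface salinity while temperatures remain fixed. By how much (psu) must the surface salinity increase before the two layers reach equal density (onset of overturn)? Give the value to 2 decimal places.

Neutral buoyancy requires −α(T_deep − T_surf) + β(S_deep − S_surf′) = 0.
S_surf′ = S_deep − (α/β)·ΔT = 34.68 − (1.9 × 10⁻⁴/7.4 × 10⁻⁴)·(-2.0) = 35.1935 psu.
Increase required: 35.1935 − 34.60 = 0.5935 psu.

0.59 psu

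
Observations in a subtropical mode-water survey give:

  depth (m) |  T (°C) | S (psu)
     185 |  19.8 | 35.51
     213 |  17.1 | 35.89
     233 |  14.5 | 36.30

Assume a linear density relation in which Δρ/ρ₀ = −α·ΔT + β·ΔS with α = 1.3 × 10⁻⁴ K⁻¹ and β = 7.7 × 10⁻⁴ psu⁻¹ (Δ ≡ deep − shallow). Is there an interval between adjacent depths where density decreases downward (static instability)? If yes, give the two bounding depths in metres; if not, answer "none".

none

Evaluate Δρ/ρ₀ = −αΔT + βΔS across each adjacent pair:
  185–213 m: −αΔT+βΔS = −(1.3 × 10⁻⁴)(-2.7)+(7.7 × 10⁻⁴)(+0.38) = 6.4 × 10⁻⁴ → stable
  213–233 m: −αΔT+βΔS = −(1.3 × 10⁻⁴)(-2.6)+(7.7 × 10⁻⁴)(+0.41) = 6.5 × 10⁻⁴ → stable
Every interval has Δρ > 0: the column is stably stratified throughout.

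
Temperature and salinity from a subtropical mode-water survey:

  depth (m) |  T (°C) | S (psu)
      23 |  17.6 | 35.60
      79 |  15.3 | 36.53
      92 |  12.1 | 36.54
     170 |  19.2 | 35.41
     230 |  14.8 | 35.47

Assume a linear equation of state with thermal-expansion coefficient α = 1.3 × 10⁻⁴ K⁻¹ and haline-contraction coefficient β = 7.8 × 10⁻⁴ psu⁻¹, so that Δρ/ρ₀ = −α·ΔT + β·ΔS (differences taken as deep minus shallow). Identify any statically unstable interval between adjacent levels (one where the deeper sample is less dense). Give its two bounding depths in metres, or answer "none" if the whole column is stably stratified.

Evaluate Δρ/ρ₀ = −αΔT + βΔS across each adjacent pair:
  23–79 m: −αΔT+βΔS = −(1.3 × 10⁻⁴)(-2.3)+(7.8 × 10⁻⁴)(+0.93) = 1.0 × 10⁻³ → stable
  79–92 m: −αΔT+βΔS = −(1.3 × 10⁻⁴)(-3.2)+(7.8 × 10⁻⁴)(+0.01) = 4.2 × 10⁻⁴ → stable
  92–170 m: −αΔT+βΔS = −(1.3 × 10⁻⁴)(+7.1)+(7.8 × 10⁻⁴)(-1.13) = -1.8 × 10⁻³ → UNSTABLE
  170–230 m: −αΔT+βΔS = −(1.3 × 10⁻⁴)(-4.4)+(7.8 × 10⁻⁴)(+0.06) = 6.2 × 10⁻⁴ → stable
The 92–170 m interval has Δρ < 0: lighter water underlies denser water.

92–170 m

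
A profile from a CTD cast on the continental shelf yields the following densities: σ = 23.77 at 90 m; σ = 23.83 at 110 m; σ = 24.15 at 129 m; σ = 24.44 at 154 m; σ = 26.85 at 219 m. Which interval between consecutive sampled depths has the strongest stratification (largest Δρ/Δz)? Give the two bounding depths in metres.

Compute the density gradient over each adjacent pair:
  90–110 m: Δρ/Δz = 0.06/20 = 3.0 × 10⁻³ kg m⁻⁴
  110–129 m: Δρ/Δz = 0.32/19 = 0.017 kg m⁻⁴
  129–154 m: Δρ/Δz = 0.29/25 = 0.012 kg m⁻⁴
  154–219 m: Δρ/Δz = 2.41/65 = 0.037 kg m⁻⁴
The largest gradient is in the 154–219 m interval — the pycnocline.

154–219 m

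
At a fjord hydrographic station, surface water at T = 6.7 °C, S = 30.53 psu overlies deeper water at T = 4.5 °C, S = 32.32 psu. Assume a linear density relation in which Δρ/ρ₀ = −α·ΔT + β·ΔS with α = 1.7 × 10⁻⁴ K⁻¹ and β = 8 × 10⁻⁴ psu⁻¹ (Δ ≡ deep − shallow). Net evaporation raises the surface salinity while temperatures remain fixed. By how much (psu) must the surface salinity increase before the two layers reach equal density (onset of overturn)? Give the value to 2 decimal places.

2.26 psu

Neutral buoyancy requires −α(T_deep − T_surf) + β(S_deep − S_surf′) = 0.
S_surf′ = S_deep − (α/β)·ΔT = 32.32 − (1.7 × 10⁻⁴/8 × 10⁻⁴)·(-2.2) = 32.7875 psu.
Increase required: 32.7875 − 30.53 = 2.2575 psu.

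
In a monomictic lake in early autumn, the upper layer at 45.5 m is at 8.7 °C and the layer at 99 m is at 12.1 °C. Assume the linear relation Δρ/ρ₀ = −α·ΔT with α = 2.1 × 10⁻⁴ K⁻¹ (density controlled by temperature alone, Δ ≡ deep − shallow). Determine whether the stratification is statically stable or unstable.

ΔT = 12.1 − 8.7 = +3.4 K, so Δρ/ρ₀ = −αΔT = -7.14 × 10⁻⁴.
Δρ/ρ₀ < 0, so Δρ < 0: deeper water is lighter → statically unstable; the column would overturn.

unstable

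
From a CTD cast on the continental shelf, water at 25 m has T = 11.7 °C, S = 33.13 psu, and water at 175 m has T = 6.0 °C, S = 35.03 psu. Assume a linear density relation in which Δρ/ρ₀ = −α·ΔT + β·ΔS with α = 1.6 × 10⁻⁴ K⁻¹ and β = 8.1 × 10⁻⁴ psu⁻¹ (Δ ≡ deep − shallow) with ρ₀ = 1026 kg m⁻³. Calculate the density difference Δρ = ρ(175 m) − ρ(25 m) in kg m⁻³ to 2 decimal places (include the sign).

ΔT = -5.7 K, ΔS = +1.90 psu (deep − shallow).
Δρ/ρ₀ = −(1.6 × 10⁻⁴)(-5.7) + (8.1 × 10⁻⁴)(+1.90) = 2.451 × 10⁻³.
Δρ = 1026 × (2.451 × 10⁻³) = +2.51 kg m⁻³.
Positive Δρ: denser below, stable.

+2.51 kg m⁻³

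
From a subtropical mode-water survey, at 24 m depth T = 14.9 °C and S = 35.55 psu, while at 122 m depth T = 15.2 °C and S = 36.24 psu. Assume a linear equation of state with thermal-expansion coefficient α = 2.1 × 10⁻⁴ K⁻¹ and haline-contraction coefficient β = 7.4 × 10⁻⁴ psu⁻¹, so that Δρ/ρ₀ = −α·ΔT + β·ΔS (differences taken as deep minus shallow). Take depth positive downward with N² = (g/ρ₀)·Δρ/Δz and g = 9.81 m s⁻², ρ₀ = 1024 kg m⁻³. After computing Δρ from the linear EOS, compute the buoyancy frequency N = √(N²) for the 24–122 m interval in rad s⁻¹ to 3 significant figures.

ΔT = +0.3 K, ΔS = +0.69 psu (deep − shallow).
Δρ/ρ₀ = −αΔT + βΔS = -6.30 × 10⁻⁵ + 5.106 × 10⁻⁴ = 4.476 × 10⁻⁴, so Δρ ≈ 0.4583 kg m⁻³.
N² = (g/ρ₀)·Δρ/Δz = g·(Δρ/ρ₀)/Δz = 9.81 × 4.476 × 10⁻⁴ / 98 = 4.4806 × 10⁻⁵ s⁻².
N = √(4.4806 × 10⁻⁵) = 6.6937 × 10⁻³ rad s⁻¹ ≈ 6.69 × 10⁻³ rad s⁻¹.

6.69 × 10⁻³ rad s⁻¹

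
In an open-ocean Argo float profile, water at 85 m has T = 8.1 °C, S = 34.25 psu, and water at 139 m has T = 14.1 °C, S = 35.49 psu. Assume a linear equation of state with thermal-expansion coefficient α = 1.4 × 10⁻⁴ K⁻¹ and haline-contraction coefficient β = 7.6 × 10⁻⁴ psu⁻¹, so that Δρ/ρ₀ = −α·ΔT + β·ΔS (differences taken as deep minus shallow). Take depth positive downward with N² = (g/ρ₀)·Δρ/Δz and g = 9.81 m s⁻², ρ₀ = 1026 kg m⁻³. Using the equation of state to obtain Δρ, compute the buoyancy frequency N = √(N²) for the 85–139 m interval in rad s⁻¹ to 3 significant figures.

ΔT = +6.0 K, ΔS = +1.24 psu (deep − shallow).
Δρ/ρ₀ = −αΔT + βΔS = -8.40 × 10⁻⁴ + 9.424 × 10⁻⁴ = 1.024 × 10⁻⁴, so Δρ ≈ 0.1051 kg m⁻³.
N² = (g/ρ₀)·Δρ/Δz = g·(Δρ/ρ₀)/Δz = 9.81 × 1.024 × 10⁻⁴ / 54 = 1.8603 × 10⁻⁵ s⁻².
N = √(1.8603 × 10⁻⁵) = 4.3131 × 10⁻³ rad s⁻¹ ≈ 4.31 × 10⁻³ rad s⁻¹.

4.31 × 10⁻³ rad s⁻¹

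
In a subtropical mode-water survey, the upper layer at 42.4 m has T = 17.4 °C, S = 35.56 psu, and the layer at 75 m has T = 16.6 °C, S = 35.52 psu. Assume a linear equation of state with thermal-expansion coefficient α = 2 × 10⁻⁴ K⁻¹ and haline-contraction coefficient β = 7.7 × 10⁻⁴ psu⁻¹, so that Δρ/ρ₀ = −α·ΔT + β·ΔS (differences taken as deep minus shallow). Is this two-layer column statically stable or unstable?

ΔT = 16.6 − 17.4 = -0.8 K and ΔS = 35.52 − 35.56 = -0.04 psu (deep − shallow).
−αΔT = 1.60 × 10⁻⁴; βΔS = -3.08 × 10⁻⁵; sum Δρ/ρ₀ = 1.292 × 10⁻⁴.
Δρ/ρ₀ > 0, so Δρ > 0: deeper water is denser → statically stable.

stable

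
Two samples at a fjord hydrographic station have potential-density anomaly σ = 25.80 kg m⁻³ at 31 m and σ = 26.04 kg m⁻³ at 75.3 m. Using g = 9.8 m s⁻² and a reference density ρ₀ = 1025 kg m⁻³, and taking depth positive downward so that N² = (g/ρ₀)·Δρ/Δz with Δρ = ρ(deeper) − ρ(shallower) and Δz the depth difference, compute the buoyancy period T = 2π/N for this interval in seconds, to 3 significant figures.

873 s

Δρ = 1026.04 − 1025.80 = 0.24 kg m⁻³ over Δz = 75.3 − 31 = 44.3 m.
N² = (9.8/1025) × (0.24/44.3) = 5.1798 × 10⁻⁵ s⁻².
N = √(5.1798 × 10⁻⁵) = 7.1971 × 10⁻³ rad s⁻¹, so T = 2π/N = 873.02 s ≈ 873 s.
N² > 0, so the interval is statically stable.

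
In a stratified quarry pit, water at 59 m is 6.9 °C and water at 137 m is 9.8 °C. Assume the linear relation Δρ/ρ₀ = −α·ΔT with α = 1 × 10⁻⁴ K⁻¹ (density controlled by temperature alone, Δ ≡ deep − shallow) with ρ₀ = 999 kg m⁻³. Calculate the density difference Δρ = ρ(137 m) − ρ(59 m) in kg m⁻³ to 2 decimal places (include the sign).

ΔT = +2.9 K, Δρ/ρ₀ = −αΔT = -2.90 × 10⁻⁴.
Δρ = 999 × (-2.90 × 10⁻⁴) = -0.29 kg m⁻³.
Negative Δρ: lighter below, statically unstable.

-0.29 kg m⁻³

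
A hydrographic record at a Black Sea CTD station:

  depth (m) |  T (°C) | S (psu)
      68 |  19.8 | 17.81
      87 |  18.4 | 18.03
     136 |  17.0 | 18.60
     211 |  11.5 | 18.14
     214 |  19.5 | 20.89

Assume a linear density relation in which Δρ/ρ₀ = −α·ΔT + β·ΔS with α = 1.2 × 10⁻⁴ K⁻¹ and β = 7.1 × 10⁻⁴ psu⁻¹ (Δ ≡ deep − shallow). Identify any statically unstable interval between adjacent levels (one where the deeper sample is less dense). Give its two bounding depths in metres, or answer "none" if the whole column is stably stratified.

Evaluate Δρ/ρ₀ = −αΔT + βΔS across each adjacent pair:
  68–87 m: −αΔT+βΔS = −(1.2 × 10⁻⁴)(-1.4)+(7.1 × 10⁻⁴)(+0.22) = 3.2 × 10⁻⁴ → stable
  87–136 m: −αΔT+βΔS = −(1.2 × 10⁻⁴)(-1.4)+(7.1 × 10⁻⁴)(+0.57) = 5.7 × 10⁻⁴ → stable
  136–211 m: −αΔT+βΔS = −(1.2 × 10⁻⁴)(-5.5)+(7.1 × 10⁻⁴)(-0.46) = 3.3 × 10⁻⁴ → stable
  211–214 m: −αΔT+βΔS = −(1.2 × 10⁻⁴)(+8.0)+(7.1 × 10⁻⁴)(+2.75) = 9.9 × 10⁻⁴ → stable
Every interval has Δρ > 0: the column is stably stratified throughout.

none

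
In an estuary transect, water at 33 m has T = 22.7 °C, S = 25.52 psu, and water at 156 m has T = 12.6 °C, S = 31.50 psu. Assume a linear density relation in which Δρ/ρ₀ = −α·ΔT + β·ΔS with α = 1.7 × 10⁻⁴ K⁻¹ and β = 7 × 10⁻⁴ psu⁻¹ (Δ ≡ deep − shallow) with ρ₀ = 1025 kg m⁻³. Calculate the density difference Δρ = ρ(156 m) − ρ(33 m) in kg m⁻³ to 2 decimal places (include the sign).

ΔT = -10.1 K, ΔS = +5.98 psu (deep − shallow).
Δρ/ρ₀ = −(1.7 × 10⁻⁴)(-10.1) + (7 × 10⁻⁴)(+5.98) = 5.903 × 10⁻³.
Δρ = 1025 × (5.903 × 10⁻³) = +6.05 kg m⁻³.
Positive Δρ: denser below, stable.

+6.05 kg m⁻³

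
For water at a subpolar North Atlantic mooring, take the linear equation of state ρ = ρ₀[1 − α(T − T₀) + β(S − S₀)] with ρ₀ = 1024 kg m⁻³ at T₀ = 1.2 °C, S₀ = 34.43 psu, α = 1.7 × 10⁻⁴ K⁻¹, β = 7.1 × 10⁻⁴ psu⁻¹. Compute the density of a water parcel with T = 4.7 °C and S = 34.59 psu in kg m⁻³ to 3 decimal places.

1023.507 kg m⁻³

T − T₀ = +3.5 K, S − S₀ = +0.16 psu.
Bracket = 1 − α·(+3.5) + β·(+0.16) = 1 + (-4.814 × 10⁻⁴) = 0.9995186.
ρ = 1024 × 0.9995186 = 1023.507 kg m⁻³.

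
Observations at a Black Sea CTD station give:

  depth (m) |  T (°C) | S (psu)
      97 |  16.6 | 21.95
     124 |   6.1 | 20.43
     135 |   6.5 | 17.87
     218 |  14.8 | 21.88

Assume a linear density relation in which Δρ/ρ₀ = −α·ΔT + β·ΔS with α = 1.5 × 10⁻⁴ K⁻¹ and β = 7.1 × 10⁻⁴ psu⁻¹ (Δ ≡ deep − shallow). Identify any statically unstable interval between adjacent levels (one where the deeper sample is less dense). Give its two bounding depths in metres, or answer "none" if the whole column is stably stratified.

124–135 m

Evaluate Δρ/ρ₀ = −αΔT + βΔS across each adjacent pair:
  97–124 m: −αΔT+βΔS = −(1.5 × 10⁻⁴)(-10.5)+(7.1 × 10⁻⁴)(-1.52) = 5.0 × 10⁻⁴ → stable
  124–135 m: −αΔT+βΔS = −(1.5 × 10⁻⁴)(+0.4)+(7.1 × 10⁻⁴)(-2.56) = -1.9 × 10⁻³ → UNSTABLE
  135–218 m: −αΔT+βΔS = −(1.5 × 10⁻⁴)(+8.3)+(7.1 × 10⁻⁴)(+4.01) = 1.6 × 10⁻³ → stable
The 124–135 m interval has Δρ < 0: lighter water underlies denser water.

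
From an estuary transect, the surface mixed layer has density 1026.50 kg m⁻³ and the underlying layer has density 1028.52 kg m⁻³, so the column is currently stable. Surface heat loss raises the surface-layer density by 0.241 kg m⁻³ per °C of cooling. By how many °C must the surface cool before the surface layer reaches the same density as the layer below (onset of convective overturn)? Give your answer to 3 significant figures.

8.38 °C

Density deficit of the surface layer: 1028.52 − 1026.50 = 2.02 kg m⁻³.
Required change = 2.02 / 0.241 = 8.38 °C.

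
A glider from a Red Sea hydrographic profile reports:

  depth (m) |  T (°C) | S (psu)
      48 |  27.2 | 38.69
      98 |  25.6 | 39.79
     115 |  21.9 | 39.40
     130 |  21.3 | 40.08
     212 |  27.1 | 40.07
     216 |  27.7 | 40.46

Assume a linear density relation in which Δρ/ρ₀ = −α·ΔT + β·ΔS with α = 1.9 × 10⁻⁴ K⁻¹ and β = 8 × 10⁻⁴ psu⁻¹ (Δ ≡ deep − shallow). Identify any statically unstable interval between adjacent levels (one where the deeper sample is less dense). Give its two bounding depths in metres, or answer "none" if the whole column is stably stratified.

Evaluate Δρ/ρ₀ = −αΔT + βΔS across each adjacent pair:
  48–98 m: −αΔT+βΔS = −(1.9 × 10⁻⁴)(-1.6)+(8 × 10⁻⁴)(+1.10) = 1.2 × 10⁻³ → stable
  98–115 m: −αΔT+βΔS = −(1.9 × 10⁻⁴)(-3.7)+(8 × 10⁻⁴)(-0.39) = 3.9 × 10⁻⁴ → stable
  115–130 m: −αΔT+βΔS = −(1.9 × 10⁻⁴)(-0.6)+(8 × 10⁻⁴)(+0.68) = 6.6 × 10⁻⁴ → stable
  130–212 m: −αΔT+βΔS = −(1.9 × 10⁻⁴)(+5.8)+(8 × 10⁻⁴)(-0.01) = -1.1 × 10⁻³ → UNSTABLE
  212–216 m: −αΔT+βΔS = −(1.9 × 10⁻⁴)(+0.6)+(8 × 10⁻⁴)(+0.39) = 2.0 × 10⁻⁴ → stable
The 130–212 m interval has Δρ < 0: lighter water underlies denser water.

130–212 m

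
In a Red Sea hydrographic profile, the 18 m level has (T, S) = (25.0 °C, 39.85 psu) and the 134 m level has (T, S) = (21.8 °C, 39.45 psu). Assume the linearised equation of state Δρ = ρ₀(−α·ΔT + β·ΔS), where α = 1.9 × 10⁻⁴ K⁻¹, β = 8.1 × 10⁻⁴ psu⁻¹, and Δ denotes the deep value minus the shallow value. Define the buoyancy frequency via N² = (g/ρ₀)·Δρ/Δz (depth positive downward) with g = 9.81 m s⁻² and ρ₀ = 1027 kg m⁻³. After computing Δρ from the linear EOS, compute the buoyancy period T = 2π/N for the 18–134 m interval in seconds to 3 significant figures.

1.28 × 10³ s

ΔT = -3.2 K, ΔS = -0.40 psu (deep − shallow).
Δρ/ρ₀ = −αΔT + βΔS = 6.08 × 10⁻⁴ − 3.24 × 10⁻⁴ = 2.84 × 10⁻⁴, so Δρ ≈ 0.2917 kg m⁻³.
N² = (g/ρ₀)·Δρ/Δz = g·(Δρ/ρ₀)/Δz = 9.81 × 2.84 × 10⁻⁴ / 116 = 2.4018 × 10⁻⁵ s⁻².
N = √(2.4018 × 10⁻⁵) = 4.9008 × 10⁻³ rad s⁻¹ → T = 2π/N = 1.2821 × 10³ s ≈ 1.28 × 10³ s.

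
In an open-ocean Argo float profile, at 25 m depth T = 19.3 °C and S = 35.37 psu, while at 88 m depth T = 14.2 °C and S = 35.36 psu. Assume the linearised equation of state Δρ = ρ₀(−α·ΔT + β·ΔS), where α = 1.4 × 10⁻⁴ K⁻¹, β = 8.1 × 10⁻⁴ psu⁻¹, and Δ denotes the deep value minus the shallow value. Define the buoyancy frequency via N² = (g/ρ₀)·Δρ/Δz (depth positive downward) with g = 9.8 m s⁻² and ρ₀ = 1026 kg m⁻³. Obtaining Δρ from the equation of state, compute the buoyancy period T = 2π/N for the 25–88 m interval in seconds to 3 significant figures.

ΔT = -5.1 K, ΔS = -0.01 psu (deep − shallow).
Δρ/ρ₀ = −αΔT + βΔS = 7.14 × 10⁻⁴ − 8.10 × 10⁻⁶ = 7.059 × 10⁻⁴, so Δρ ≈ 0.7243 kg m⁻³.
N² = (g/ρ₀)·Δρ/Δz = g·(Δρ/ρ₀)/Δz = 9.8 × 7.059 × 10⁻⁴ / 63 = 1.0981 × 10⁻⁴ s⁻².
N = √(1.0981 × 10⁻⁴) = 0.010479 rad s⁻¹ → T = 2π/N = 599.60 s ≈ 600 s.

600 s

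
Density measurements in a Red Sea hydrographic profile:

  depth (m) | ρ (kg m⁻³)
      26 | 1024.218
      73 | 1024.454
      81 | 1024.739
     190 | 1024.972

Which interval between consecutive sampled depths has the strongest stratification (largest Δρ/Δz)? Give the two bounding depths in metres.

Compute the density gradient over each adjacent pair:
  26–73 m: Δρ/Δz = 0.236/47 = 5.0 × 10⁻³ kg m⁻⁴
  73–81 m: Δρ/Δz = 0.285/8 = 0.036 kg m⁻⁴
  81–190 m: Δρ/Δz = 0.233/109 = 2.1 × 10⁻³ kg m⁻⁴
The largest gradient is in the 73–81 m interval — the pycnocline.

73–81 m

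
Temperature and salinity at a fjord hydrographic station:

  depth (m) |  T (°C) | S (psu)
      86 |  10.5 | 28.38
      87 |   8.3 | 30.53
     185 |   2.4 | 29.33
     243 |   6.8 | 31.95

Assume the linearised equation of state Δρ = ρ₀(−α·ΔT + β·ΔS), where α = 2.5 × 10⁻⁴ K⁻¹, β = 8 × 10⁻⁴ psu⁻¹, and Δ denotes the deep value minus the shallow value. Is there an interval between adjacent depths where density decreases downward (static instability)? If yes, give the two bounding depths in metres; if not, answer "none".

none

Evaluate Δρ/ρ₀ = −αΔT + βΔS across each adjacent pair:
  86–87 m: −αΔT+βΔS = −(2.5 × 10⁻⁴)(-2.2)+(8 × 10⁻⁴)(+2.15) = 2.3 × 10⁻³ → stable
  87–185 m: −αΔT+βΔS = −(2.5 × 10⁻⁴)(-5.9)+(8 × 10⁻⁴)(-1.20) = 5.2 × 10⁻⁴ → stable
  185–243 m: −αΔT+βΔS = −(2.5 × 10⁻⁴)(+4.4)+(8 × 10⁻⁴)(+2.62) = 1.0 × 10⁻³ → stable
Every interval has Δρ > 0: the column is stably stratified throughout.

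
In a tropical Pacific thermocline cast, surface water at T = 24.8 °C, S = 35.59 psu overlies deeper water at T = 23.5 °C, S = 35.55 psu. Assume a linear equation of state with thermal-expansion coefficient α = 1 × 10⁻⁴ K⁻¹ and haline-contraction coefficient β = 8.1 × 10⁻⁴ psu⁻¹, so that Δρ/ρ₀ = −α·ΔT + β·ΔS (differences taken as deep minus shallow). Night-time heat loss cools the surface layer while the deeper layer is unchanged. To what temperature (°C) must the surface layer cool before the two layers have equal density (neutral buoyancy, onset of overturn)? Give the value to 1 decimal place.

23.8 °C

Neutral buoyancy requires Δρ = 0, i.e. −α(T_deep − T_surf′) + β(S_deep − S_surf) = 0.
T_surf′ = T_deep − (β/α)·ΔS = 23.5 − (8.1 × 10⁻⁴/1 × 10⁻⁴)·(-0.04) = 23.824 °C.
Cooling required: 24.8 − (23.824) = 0.976 °C.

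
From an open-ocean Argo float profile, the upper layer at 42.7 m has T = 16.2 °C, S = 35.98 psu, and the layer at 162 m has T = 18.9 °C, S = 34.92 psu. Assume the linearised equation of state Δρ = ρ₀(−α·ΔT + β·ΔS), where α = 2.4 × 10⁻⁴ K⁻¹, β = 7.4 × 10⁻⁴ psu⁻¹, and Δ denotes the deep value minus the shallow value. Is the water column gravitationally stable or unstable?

unstable

ΔT = 18.9 − 16.2 = +2.7 K and ΔS = 34.92 − 35.98 = -1.06 psu (deep − shallow).
−αΔT = -6.48 × 10⁻⁴; βΔS = -7.844 × 10⁻⁴; sum Δρ/ρ₀ = -1.4324 × 10⁻³.
Δρ/ρ₀ < 0, so Δρ < 0: deeper water is lighter → statically unstable; the column would overturn.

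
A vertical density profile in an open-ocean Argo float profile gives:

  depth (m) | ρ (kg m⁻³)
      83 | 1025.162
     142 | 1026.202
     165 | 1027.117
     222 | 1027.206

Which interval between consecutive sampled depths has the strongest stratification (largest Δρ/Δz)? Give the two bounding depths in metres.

Compute the density gradient over each adjacent pair:
  83–142 m: Δρ/Δz = 1.040/59 = 0.018 kg m⁻⁴
  142–165 m: Δρ/Δz = 0.915/23 = 0.040 kg m⁻⁴
  165–222 m: Δρ/Δz = 0.089/57 = 1.6 × 10⁻³ kg m⁻⁴
The largest gradient is in the 142–165 m interval — the pycnocline.

142–165 m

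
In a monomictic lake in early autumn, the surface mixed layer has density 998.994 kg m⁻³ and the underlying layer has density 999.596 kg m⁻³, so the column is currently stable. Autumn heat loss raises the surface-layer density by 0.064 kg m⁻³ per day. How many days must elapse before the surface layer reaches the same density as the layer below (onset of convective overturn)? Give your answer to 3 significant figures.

9.41 days

Density deficit of the surface layer: 999.596 − 998.994 = 0.602 kg m⁻³.
Required change = 0.602 / 0.064 = 9.41 days.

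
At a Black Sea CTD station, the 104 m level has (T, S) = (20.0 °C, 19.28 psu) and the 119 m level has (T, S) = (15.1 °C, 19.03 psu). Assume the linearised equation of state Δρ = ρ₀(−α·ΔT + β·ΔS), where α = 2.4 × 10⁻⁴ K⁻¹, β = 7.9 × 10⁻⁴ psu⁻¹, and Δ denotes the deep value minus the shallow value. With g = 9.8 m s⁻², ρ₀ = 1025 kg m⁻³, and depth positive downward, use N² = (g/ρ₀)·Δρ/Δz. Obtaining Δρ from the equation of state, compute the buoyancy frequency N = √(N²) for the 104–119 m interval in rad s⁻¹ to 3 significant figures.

ΔT = -4.9 K, ΔS = -0.25 psu (deep − shallow).
Δρ/ρ₀ = −αΔT + βΔS = 1.176 × 10⁻³ − 1.975 × 10⁻⁴ = 9.785 × 10⁻⁴, so Δρ ≈ 1.003 kg m⁻³.
N² = (g/ρ₀)·Δρ/Δz = g·(Δρ/ρ₀)/Δz = 9.8 × 9.785 × 10⁻⁴ / 15 = 6.3929 × 10⁻⁴ s⁻².
N = √(6.3929 × 10⁻⁴) = 0.025284 rad s⁻¹ ≈ 0.0253 rad s⁻¹.

0.0253 rad s⁻¹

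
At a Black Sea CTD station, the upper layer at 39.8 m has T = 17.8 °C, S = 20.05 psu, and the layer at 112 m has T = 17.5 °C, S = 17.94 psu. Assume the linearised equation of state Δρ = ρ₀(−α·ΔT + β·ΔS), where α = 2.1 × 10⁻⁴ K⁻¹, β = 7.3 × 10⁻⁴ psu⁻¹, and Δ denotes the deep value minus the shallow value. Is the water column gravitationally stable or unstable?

ΔT = 17.5 − 17.8 = -0.3 K and ΔS = 17.94 − 20.05 = -2.11 psu (deep − shallow).
−αΔT = 6.30 × 10⁻⁵; βΔS = -1.5403 × 10⁻³; sum Δρ/ρ₀ = -1.4773 × 10⁻³.
Δρ/ρ₀ < 0, so Δρ < 0: deeper water is lighter → statically unstable; the column would overturn.

unstable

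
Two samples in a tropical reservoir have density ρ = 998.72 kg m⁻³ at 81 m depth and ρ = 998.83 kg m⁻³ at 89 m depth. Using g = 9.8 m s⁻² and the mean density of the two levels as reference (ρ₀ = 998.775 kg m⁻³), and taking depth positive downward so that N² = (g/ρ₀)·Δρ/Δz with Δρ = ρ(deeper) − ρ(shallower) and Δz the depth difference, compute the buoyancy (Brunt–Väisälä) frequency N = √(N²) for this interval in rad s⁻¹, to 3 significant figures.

Δρ = 998.83 − 998.72 = 0.11 kg m⁻³ over Δz = 89 − 81 = 8 m.
N² = (9.8/998.775) × (0.11/8) = 1.3492 × 10⁻⁴ s⁻².
N = √(1.3492 × 10⁻⁴) = 0.011616 rad s⁻¹ ≈ 0.0116 rad s⁻¹.

0.0116 rad s⁻¹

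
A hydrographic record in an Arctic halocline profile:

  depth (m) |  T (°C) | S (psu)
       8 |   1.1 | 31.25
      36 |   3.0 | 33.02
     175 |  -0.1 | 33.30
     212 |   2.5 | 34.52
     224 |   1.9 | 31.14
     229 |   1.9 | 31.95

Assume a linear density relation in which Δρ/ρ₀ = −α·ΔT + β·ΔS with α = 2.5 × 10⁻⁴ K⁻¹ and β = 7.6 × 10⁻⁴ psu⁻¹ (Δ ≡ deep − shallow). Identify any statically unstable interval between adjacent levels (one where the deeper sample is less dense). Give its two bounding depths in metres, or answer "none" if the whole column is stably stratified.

Evaluate Δρ/ρ₀ = −αΔT + βΔS across each adjacent pair:
  8–36 m: −αΔT+βΔS = −(2.5 × 10⁻⁴)(+1.9)+(7.6 × 10⁻⁴)(+1.77) = 8.7 × 10⁻⁴ → stable
  36–175 m: −αΔT+βΔS = −(2.5 × 10⁻⁴)(-3.1)+(7.6 × 10⁻⁴)(+0.28) = 9.9 × 10⁻⁴ → stable
  175–212 m: −αΔT+βΔS = −(2.5 × 10⁻⁴)(+2.6)+(7.6 × 10⁻⁴)(+1.22) = 2.8 × 10⁻⁴ → stable
  212–224 m: −αΔT+βΔS = −(2.5 × 10⁻⁴)(-0.6)+(7.6 × 10⁻⁴)(-3.38) = -2.4 × 10⁻³ → UNSTABLE
  224–229 m: −αΔT+βΔS = −(2.5 × 10⁻⁴)(+0.0)+(7.6 × 10⁻⁴)(+0.81) = 6.2 × 10⁻⁴ → stable
The 212–224 m interval has Δρ < 0: lighter water underlies denser water.

212–224 m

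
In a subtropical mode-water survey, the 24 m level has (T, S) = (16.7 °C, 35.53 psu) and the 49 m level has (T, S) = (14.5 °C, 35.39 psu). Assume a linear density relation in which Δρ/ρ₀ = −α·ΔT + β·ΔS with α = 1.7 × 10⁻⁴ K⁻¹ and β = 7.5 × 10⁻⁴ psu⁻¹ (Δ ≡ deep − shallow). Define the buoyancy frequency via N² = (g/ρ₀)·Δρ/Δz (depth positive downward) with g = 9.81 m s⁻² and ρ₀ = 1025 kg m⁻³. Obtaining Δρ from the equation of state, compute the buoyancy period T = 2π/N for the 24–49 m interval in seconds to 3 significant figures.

ΔT = -2.2 K, ΔS = -0.14 psu (deep − shallow).
Δρ/ρ₀ = −αΔT + βΔS = 3.74 × 10⁻⁴ − 1.05 × 10⁻⁴ = 2.69 × 10⁻⁴, so Δρ ≈ 0.2757 kg m⁻³.
N² = (g/ρ₀)·Δρ/Δz = g·(Δρ/ρ₀)/Δz = 9.81 × 2.69 × 10⁻⁴ / 25 = 1.0556 × 10⁻⁴ s⁻².
N = √(1.0556 × 10⁻⁴) = 0.010274 rad s⁻¹ → T = 2π/N = 611.56 s ≈ 612 s.

612 s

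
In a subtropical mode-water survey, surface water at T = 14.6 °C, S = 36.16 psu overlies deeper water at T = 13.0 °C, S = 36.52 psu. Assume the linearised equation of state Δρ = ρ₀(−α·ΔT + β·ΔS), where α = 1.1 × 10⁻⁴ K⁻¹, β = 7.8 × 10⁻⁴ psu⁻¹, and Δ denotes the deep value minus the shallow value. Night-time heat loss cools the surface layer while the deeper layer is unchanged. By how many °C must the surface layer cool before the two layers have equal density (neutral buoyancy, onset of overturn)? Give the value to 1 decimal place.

Neutral buoyancy requires Δρ = 0, i.e. −α(T_deep − T_surf′) + β(S_deep − S_surf) = 0.
T_surf′ = T_deep − (β/α)·ΔS = 13.0 − (7.8 × 10⁻⁴/1.1 × 10⁻⁴)·(+0.36) = 10.447 °C.
Cooling required: 14.6 − (10.447) = 4.153 °C.

4.2 °C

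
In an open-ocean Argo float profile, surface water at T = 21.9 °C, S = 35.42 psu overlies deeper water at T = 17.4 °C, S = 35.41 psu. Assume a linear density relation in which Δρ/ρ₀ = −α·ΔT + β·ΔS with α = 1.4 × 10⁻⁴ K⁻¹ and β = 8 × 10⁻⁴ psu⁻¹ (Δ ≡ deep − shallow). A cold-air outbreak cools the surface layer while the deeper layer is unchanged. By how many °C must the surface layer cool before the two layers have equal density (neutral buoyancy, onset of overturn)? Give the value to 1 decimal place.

4.4 °C

Neutral buoyancy requires Δρ = 0, i.e. −α(T_deep − T_surf′) + β(S_deep − S_surf) = 0.
T_surf′ = T_deep − (β/α)·ΔS = 17.4 − (8 × 10⁻⁴/1.4 × 10⁻⁴)·(-0.01) = 17.457 °C.
Cooling required: 21.9 − (17.457) = 4.443 °C.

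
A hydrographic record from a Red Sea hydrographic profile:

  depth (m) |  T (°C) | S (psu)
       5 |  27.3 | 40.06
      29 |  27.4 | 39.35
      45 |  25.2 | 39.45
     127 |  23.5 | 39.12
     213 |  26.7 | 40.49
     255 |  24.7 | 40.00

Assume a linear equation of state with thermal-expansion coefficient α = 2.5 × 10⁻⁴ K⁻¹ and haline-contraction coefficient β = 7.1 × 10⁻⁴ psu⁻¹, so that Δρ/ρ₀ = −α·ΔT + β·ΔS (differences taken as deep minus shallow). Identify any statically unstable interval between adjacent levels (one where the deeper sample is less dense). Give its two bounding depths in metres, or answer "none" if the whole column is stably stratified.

5–29 m

Evaluate Δρ/ρ₀ = −αΔT + βΔS across each adjacent pair:
  5–29 m: −αΔT+βΔS = −(2.5 × 10⁻⁴)(+0.1)+(7.1 × 10⁻⁴)(-0.71) = -5.3 × 10⁻⁴ → UNSTABLE
  29–45 m: −αΔT+βΔS = −(2.5 × 10⁻⁴)(-2.2)+(7.1 × 10⁻⁴)(+0.10) = 6.2 × 10⁻⁴ → stable
  45–127 m: −αΔT+βΔS = −(2.5 × 10⁻⁴)(-1.7)+(7.1 × 10⁻⁴)(-0.33) = 1.9 × 10⁻⁴ → stable
  127–213 m: −αΔT+βΔS = −(2.5 × 10⁻⁴)(+3.2)+(7.1 × 10⁻⁴)(+1.37) = 1.7 × 10⁻⁴ → stable
  213–255 m: −αΔT+βΔS = −(2.5 × 10⁻⁴)(-2.0)+(7.1 × 10⁻⁴)(-0.49) = 1.5 × 10⁻⁴ → stable
The 5–29 m interval has Δρ < 0: lighter water underlies denser water.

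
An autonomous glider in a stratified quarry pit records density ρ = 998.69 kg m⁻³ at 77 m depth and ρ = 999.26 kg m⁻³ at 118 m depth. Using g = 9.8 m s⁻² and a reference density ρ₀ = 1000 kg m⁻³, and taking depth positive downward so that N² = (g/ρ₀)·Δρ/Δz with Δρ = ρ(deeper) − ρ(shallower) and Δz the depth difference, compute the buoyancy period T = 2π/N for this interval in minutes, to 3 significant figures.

8.97 min

Δρ = 999.26 − 998.69 = 0.57 kg m⁻³ over Δz = 118 − 77 = 41 m.
N² = (9.8/1000) × (0.57/41) = 1.3624 × 10⁻⁴ s⁻².
N = √(1.3624 × 10⁻⁴) = 0.011672 rad s⁻¹, so T = 2π/N = 538.31 s = 8.9718 min ≈ 8.97 min.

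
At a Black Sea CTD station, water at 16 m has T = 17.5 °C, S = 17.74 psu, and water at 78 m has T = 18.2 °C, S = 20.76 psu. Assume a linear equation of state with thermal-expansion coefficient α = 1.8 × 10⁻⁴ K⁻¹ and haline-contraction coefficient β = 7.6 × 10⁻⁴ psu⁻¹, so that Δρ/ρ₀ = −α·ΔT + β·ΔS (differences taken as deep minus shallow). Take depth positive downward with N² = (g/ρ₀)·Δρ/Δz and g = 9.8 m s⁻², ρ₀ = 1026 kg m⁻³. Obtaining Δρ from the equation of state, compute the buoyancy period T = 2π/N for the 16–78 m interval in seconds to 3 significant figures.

339 s

ΔT = +0.7 K, ΔS = +3.02 psu (deep − shallow).
Δρ/ρ₀ = −αΔT + βΔS = -1.26 × 10⁻⁴ + 2.2952 × 10⁻³ = 2.1692 × 10⁻³, so Δρ ≈ 2.226 kg m⁻³.
N² = (g/ρ₀)·Δρ/Δz = g·(Δρ/ρ₀)/Δz = 9.8 × 2.1692 × 10⁻³ / 62 = 3.4287 × 10⁻⁴ s⁻².
N = √(3.4287 × 10⁻⁴) = 0.018517 rad s⁻¹ → T = 2π/N = 339.32 s ≈ 339 s.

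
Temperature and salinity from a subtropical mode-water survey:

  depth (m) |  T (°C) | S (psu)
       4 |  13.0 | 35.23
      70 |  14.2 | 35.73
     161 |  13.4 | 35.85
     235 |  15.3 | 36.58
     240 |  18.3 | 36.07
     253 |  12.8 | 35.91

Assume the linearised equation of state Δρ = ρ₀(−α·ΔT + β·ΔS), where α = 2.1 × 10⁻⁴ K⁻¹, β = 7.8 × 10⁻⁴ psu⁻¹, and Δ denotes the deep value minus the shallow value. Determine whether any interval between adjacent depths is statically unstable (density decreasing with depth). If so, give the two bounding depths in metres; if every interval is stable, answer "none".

235–240 m

Evaluate Δρ/ρ₀ = −αΔT + βΔS across each adjacent pair:
  4–70 m: −αΔT+βΔS = −(2.1 × 10⁻⁴)(+1.2)+(7.8 × 10⁻⁴)(+0.50) = 1.4 × 10⁻⁴ → stable
  70–161 m: −αΔT+βΔS = −(2.1 × 10⁻⁴)(-0.8)+(7.8 × 10⁻⁴)(+0.12) = 2.6 × 10⁻⁴ → stable
  161–235 m: −αΔT+βΔS = −(2.1 × 10⁻⁴)(+1.9)+(7.8 × 10⁻⁴)(+0.73) = 1.7 × 10⁻⁴ → stable
  235–240 m: −αΔT+βΔS = −(2.1 × 10⁻⁴)(+3.0)+(7.8 × 10⁻⁴)(-0.51) = -1.0 × 10⁻³ → UNSTABLE
  240–253 m: −αΔT+βΔS = −(2.1 × 10⁻⁴)(-5.5)+(7.8 × 10⁻⁴)(-0.16) = 1.0 × 10⁻³ → stable
The 235–240 m interval has Δρ < 0: lighter water underlies denser water.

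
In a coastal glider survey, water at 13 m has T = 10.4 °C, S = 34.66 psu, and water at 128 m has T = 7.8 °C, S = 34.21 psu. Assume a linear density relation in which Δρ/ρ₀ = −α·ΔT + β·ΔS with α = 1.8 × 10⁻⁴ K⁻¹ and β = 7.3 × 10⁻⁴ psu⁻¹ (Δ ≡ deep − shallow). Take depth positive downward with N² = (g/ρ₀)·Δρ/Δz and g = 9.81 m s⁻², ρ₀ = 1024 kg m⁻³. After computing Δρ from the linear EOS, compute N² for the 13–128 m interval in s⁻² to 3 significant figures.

1.19 × 10⁻⁵ s⁻²

ΔT = -2.6 K, ΔS = -0.45 psu (deep − shallow).
Δρ/ρ₀ = −αΔT + βΔS = 4.68 × 10⁻⁴ − 3.285 × 10⁻⁴ = 1.395 × 10⁻⁴, so Δρ ≈ 0.1428 kg m⁻³.
N² = (g/ρ₀)·Δρ/Δz = g·(Δρ/ρ₀)/Δz = 9.81 × 1.395 × 10⁻⁴ / 115 = 1.1900 × 10⁻⁵ s⁻² ≈ 1.19 × 10⁻⁵ s⁻².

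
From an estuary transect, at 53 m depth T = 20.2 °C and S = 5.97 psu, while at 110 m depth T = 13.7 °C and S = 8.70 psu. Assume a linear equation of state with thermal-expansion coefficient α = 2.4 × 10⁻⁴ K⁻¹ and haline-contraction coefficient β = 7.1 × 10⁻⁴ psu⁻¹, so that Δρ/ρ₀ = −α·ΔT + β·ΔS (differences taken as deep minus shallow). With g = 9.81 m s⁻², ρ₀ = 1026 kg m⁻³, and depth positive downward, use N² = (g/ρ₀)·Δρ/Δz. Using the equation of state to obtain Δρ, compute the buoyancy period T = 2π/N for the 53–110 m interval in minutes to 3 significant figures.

4.27 min

ΔT = -6.5 K, ΔS = +2.73 psu (deep − shallow).
Δρ/ρ₀ = −αΔT + βΔS = 1.56 × 10⁻³ + 1.9383 × 10⁻³ = 3.4983 × 10⁻³, so Δρ ≈ 3.589 kg m⁻³.
N² = (g/ρ₀)·Δρ/Δz = g·(Δρ/ρ₀)/Δz = 9.81 × 3.4983 × 10⁻³ / 57 = 6.0208 × 10⁻⁴ s⁻².
N = √(6.0208 × 10⁻⁴) = 0.024537 rad s⁻¹ → T = 2π/N = 256.07 s = 4.2678 min ≈ 4.27 min.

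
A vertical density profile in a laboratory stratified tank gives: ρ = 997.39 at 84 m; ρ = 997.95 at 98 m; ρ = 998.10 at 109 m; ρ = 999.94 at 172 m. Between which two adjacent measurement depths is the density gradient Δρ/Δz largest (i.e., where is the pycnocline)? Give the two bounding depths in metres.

84–98 m

Compute the density gradient over each adjacent pair:
  84–98 m: Δρ/Δz = 0.56/14 = 0.040 kg m⁻⁴
  98–109 m: Δρ/Δz = 0.15/11 = 0.014 kg m⁻⁴
  109–172 m: Δρ/Δz = 1.84/63 = 0.029 kg m⁻⁴
The largest gradient is in the 84–98 m interval — the pycnocline.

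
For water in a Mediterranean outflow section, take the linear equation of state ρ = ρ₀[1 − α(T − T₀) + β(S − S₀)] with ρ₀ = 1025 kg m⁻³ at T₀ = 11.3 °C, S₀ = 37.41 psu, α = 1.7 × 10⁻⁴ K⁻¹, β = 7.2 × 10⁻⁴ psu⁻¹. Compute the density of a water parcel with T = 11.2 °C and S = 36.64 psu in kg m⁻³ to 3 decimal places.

1024.449 kg m⁻³

T − T₀ = -0.1 K, S − S₀ = -0.77 psu.
Bracket = 1 − α·(-0.1) + β·(-0.77) = 1 + (-5.374 × 10⁻⁴) = 0.9994626.
ρ = 1025 × 0.9994626 = 1024.449 kg m⁻³.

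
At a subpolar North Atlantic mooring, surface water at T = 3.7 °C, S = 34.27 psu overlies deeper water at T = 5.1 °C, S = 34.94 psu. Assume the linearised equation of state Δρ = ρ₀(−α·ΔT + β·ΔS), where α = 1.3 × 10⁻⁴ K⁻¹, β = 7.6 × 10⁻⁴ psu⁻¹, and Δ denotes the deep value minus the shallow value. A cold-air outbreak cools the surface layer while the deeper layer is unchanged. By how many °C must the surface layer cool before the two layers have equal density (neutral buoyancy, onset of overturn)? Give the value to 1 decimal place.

Neutral buoyancy requires Δρ = 0, i.e. −α(T_deep − T_surf′) + β(S_deep − S_surf) = 0.
T_surf′ = T_deep − (β/α)·ΔS = 5.1 − (7.6 × 10⁻⁴/1.3 × 10⁻⁴)·(+0.67) = 1.183 °C.
Cooling required: 3.7 − (1.183) = 2.517 °C.

2.5 °C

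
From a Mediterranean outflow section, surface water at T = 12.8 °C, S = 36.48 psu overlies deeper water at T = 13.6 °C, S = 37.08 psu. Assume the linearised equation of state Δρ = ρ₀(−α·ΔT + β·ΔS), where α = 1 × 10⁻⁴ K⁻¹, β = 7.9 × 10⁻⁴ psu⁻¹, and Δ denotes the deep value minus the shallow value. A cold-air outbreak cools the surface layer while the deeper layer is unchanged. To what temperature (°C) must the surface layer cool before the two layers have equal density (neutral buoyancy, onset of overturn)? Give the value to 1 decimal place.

Neutral buoyancy requires Δρ = 0, i.e. −α(T_deep − T_surf′) + β(S_deep − S_surf) = 0.
T_surf′ = T_deep − (β/α)·ΔS = 13.6 − (7.9 × 10⁻⁴/1 × 10⁻⁴)·(+0.60) = 8.860 °C.
Cooling required: 12.8 − (8.860) = 3.940 °C.

8.9 °C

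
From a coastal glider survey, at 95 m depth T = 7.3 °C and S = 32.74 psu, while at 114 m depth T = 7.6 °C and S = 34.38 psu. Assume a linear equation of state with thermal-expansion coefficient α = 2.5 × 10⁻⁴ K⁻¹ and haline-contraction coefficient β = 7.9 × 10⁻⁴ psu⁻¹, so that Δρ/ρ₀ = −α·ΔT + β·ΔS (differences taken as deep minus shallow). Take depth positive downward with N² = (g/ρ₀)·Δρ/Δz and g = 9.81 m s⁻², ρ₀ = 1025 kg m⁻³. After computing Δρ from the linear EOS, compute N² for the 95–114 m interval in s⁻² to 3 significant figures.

ΔT = +0.3 K, ΔS = +1.64 psu (deep − shallow).
Δρ/ρ₀ = −αΔT + βΔS = -7.50 × 10⁻⁵ + 1.2956 × 10⁻³ = 1.2206 × 10⁻³, so Δρ ≈ 1.251 kg m⁻³.
N² = (g/ρ₀)·Δρ/Δz = g·(Δρ/ρ₀)/Δz = 9.81 × 1.2206 × 10⁻³ / 19 = 6.3022 × 10⁻⁴ s⁻² ≈ 6.30 × 10⁻⁴ s⁻².

6.30 × 10⁻⁴ s⁻²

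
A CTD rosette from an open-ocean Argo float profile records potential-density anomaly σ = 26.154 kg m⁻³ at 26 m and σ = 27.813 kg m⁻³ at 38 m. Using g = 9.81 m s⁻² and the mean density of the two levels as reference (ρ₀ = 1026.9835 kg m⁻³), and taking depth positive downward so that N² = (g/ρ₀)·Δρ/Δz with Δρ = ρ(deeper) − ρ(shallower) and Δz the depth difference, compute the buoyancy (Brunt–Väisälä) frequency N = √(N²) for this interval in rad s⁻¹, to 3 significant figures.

Δρ = 1027.813 − 1026.154 = 1.659 kg m⁻³ over Δz = 38 − 26 = 12 m.
N² = (9.81/1026.9835) × (1.659/12) = 1.3206 × 10⁻³ s⁻².
N = √(1.3206 × 10⁻³) = 0.036340 rad s⁻¹ ≈ 0.0363 rad s⁻¹.

0.0363 rad s⁻¹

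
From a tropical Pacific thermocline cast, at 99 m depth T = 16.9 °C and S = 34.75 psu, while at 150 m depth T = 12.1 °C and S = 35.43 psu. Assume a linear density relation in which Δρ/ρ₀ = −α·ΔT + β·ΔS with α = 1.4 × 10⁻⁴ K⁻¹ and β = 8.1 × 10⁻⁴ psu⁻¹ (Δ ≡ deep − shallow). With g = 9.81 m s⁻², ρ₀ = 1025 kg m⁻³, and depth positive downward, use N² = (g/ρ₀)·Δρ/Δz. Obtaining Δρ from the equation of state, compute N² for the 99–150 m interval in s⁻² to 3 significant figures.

ΔT = -4.8 K, ΔS = +0.68 psu (deep − shallow).
Δρ/ρ₀ = −αΔT + βΔS = 6.72 × 10⁻⁴ + 5.508 × 10⁻⁴ = 1.2228 × 10⁻³, so Δρ ≈ 1.253 kg m⁻³.
N² = (g/ρ₀)·Δρ/Δz = g·(Δρ/ρ₀)/Δz = 9.81 × 1.2228 × 10⁻³ / 51 = 2.3521 × 10⁻⁴ s⁻² ≈ 2.35 × 10⁻⁴ s⁻².

2.35 × 10⁻⁴ s⁻²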